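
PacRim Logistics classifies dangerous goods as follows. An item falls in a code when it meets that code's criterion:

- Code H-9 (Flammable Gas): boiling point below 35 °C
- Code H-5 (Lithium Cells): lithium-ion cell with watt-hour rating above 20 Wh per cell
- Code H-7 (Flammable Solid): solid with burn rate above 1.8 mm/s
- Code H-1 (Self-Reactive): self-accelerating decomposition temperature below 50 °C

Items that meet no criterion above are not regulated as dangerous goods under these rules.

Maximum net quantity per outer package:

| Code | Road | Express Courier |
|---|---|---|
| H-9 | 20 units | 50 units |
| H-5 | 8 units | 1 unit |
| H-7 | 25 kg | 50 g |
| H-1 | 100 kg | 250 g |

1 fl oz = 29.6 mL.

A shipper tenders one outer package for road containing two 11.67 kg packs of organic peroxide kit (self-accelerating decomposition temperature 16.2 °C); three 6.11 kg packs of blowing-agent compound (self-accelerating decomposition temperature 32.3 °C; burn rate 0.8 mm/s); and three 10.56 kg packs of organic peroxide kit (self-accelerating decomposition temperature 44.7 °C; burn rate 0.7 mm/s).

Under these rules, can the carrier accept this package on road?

Organic peroxide kit: self-accelerating decomposition temperature 16.2 °C < 50 °C → Code H-1 (Self-Reactive).
Self-accelerating decomposition temperature 32.3 °C meets the Code H-1 criterion (Self-Reactive), so the blowing-agent compound is Code H-1.
Self-accelerating decomposition temperature 44.7 °C meets the Code H-1 criterion (Self-Reactive), so the organic peroxide kit is Code H-1.
Total Code H-1: (two 11.67 kg packs = 23.34 kg) + (three 6.11 kg packs = 18.33 kg) + (three 10.56 kg packs = 31.68 kg) = 73.35 kg.
That is within the Code H-1 road limit of 100 kg.

Yes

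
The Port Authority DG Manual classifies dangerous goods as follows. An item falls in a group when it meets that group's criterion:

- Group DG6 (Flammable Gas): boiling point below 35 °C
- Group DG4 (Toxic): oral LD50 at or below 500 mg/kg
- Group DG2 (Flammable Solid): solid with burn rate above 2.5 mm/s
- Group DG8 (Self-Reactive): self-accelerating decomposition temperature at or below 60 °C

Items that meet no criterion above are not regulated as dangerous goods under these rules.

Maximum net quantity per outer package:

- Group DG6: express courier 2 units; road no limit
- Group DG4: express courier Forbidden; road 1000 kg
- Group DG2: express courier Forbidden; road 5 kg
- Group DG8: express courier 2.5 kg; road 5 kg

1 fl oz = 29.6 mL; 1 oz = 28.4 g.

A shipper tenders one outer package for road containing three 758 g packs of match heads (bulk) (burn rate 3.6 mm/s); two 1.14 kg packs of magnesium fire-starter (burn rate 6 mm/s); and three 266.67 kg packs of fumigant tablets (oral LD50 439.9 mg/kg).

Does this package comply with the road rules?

With burn rate 3.6 mm/s (> 2.5 mm/s), the match heads (bulk) fall in Group DG2.
Magnesium fire-starter: burn rate 6 mm/s > 2.5 mm/s → Group DG2 (Flammable Solid).
The fumigant tablets have oral LD50 439.9 mg/kg, which is ≤ 500 mg/kg, so they are Group DG4 (Toxic).
Group DG4 quantity: three 266.67 kg packs = 800.01 kg.
800.01 kg is within the road limit of 1000 kg for Group DG4.
Total Group DG2: (three 758 g packs = 2.274 kg) + (two 1.14 kg packs = 2.28 kg) = 4.554 kg.
4.554 kg ≤ 5 kg (road limit, Group DG2) — within limit.
Every hazard group is within its road limit and no segregation rule is violated.

Yes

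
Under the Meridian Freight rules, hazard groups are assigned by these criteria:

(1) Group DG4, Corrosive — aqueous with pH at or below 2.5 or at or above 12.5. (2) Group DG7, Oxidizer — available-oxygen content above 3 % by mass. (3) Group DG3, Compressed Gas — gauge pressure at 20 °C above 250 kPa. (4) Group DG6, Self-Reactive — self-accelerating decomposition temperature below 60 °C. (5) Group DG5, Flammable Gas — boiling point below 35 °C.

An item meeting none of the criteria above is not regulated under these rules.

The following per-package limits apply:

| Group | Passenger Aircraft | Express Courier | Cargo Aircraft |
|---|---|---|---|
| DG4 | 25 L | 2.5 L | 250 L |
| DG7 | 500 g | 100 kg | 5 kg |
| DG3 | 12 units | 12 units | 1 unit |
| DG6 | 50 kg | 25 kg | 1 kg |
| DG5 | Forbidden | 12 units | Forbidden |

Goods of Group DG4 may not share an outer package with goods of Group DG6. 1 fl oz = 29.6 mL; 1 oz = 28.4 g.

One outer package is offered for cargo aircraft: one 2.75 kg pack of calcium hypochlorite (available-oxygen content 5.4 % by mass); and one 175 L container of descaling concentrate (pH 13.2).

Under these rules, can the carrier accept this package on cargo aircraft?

Yes

The calcium hypochlorite has available-oxygen content 5.4 % by mass, which is > 3 % by mass, so it is Group DG7 (Oxidizer).
With pH 13.2 (≥ 12.5), the descaling concentrate falls in Group DG4.
Group DG4 quantity: 175 L.
175 L is within the cargo aircraft limit of 250 L for Group DG4.
Group DG7 quantity: 2.75 kg.
2.75 kg ≤ 5 kg (cargo aircraft limit, Group DG7) — within limit.
The segregation rule (Group DG4 with Group DG6) does not apply to Group DG4 with Group DG7.
Every hazard group is within its cargo aircraft limit and no segregation rule is violated.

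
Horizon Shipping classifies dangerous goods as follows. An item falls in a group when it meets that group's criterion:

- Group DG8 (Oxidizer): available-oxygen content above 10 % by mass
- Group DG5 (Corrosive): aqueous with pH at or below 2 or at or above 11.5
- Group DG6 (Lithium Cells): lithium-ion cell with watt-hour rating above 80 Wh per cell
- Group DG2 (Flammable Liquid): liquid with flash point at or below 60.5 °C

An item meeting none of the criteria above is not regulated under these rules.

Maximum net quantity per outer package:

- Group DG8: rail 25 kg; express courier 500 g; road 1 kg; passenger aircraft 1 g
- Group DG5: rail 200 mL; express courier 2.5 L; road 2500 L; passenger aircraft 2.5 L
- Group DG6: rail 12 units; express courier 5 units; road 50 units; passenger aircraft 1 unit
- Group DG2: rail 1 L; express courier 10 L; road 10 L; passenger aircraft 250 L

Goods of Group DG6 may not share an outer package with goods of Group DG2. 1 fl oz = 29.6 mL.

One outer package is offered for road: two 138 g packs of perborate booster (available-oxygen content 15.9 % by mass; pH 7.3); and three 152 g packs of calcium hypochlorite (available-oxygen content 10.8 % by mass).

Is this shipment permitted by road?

With available-oxygen content 15.9 % by mass (> 10 % by mass), the perborate booster falls in Group DG8.
Available-oxygen content 10.8 % by mass meets the Group DG8 criterion (Oxidizer), so the calcium hypochlorite is Group DG8.
Group DG8 net quantity: (two 138 g packs = 276 g) + (three 152 g packs = 456 g) = 732 g.
732 g is within the road limit of 1 kg for Group DG8.

Yes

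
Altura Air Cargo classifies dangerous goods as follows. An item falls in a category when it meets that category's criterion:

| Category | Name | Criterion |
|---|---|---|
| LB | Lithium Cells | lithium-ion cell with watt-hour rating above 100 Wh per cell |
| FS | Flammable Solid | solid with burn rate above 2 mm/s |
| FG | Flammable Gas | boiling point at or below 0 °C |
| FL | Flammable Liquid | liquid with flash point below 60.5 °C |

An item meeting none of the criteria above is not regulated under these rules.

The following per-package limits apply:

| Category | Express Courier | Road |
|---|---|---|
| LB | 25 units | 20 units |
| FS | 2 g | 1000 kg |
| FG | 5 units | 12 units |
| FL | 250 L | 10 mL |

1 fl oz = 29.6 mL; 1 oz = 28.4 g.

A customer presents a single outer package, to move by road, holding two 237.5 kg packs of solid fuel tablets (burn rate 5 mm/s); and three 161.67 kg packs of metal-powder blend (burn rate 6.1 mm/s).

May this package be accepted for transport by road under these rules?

Solid fuel tablets: burn rate 5 mm/s > 2 mm/s → Category FS (Flammable Solid).
Burn rate 6.1 mm/s meets the Category FS criterion (Flammable Solid), so the metal-powder blend is Category FS.
Category FS net quantity: (two 237.5 kg packs = 475 kg) + (three 161.67 kg packs = 485.01 kg) = 960.01 kg.
That is within the Category FS road limit of 1000 kg.

Yes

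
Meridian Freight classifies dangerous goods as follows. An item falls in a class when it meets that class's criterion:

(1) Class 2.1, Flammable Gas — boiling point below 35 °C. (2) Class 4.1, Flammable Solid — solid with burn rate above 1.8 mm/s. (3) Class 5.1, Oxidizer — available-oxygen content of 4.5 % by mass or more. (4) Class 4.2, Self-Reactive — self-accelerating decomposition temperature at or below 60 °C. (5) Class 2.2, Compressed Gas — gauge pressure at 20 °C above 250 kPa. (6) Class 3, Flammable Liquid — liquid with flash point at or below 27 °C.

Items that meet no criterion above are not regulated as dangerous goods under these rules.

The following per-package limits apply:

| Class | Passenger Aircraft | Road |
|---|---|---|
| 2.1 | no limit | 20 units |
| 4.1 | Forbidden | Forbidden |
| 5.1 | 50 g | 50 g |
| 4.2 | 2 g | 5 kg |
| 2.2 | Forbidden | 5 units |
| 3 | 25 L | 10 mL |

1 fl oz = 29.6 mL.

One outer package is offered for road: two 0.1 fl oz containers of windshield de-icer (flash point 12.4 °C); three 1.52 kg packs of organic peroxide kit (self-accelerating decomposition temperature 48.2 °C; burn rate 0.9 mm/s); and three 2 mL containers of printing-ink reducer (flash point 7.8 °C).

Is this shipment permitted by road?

Flash point 12.4 °C meets the Class 3 criterion (Flammable Liquid), so the windshield de-icer is Class 3.
Self-accelerating decomposition temperature 48.2 °C meets the Class 4.2 criterion (Self-Reactive), so the organic peroxide kit is Class 4.2.
The printing-ink reducer has flash point 7.8 °C, which is ≤ 27 °C, so it is Class 3 (Flammable Liquid).
Total Class 3: (two 0.1 fl oz containers = 5.92 mL) + (three 2 mL containers = 6 mL) = 11.92 mL.
11.92 mL exceeds the road limit of 10 mL for Class 3.
Class 4.2 quantity: three 1.52 kg packs = 4.56 kg.
4.56 kg is within the road limit of 5 kg for Class 4.2.

No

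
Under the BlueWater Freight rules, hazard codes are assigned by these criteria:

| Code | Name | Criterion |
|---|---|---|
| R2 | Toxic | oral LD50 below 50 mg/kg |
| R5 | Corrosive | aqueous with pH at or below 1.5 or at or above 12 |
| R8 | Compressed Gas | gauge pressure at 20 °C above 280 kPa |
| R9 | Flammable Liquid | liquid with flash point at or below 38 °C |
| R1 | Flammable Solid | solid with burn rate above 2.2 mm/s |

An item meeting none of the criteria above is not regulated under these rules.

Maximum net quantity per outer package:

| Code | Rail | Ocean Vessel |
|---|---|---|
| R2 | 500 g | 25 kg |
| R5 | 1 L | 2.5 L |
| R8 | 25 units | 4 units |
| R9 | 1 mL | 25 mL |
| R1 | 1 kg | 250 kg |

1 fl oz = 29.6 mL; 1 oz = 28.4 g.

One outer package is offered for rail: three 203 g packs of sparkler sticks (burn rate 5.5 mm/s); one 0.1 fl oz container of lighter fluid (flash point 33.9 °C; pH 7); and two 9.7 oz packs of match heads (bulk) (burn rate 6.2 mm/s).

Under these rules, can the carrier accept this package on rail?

No

The sparkler sticks have burn rate 5.5 mm/s, which is > 2.2 mm/s, so they are Code R1 (Flammable Solid).
With flash point 33.9 °C (≤ 38 °C), the lighter fluid falls in Code R9.
Burn rate 6.2 mm/s meets the Code R1 criterion (Flammable Solid), so the match heads (bulk) are Code R1.
Code R9 quantity: one 0.1 fl oz container = 2.96 mL.
2.96 mL > 1 mL (rail limit, Code R9) — over the limit.
Total Code R1: (three 203 g packs = 609 g) + (two 9.7 oz packs = 550.96 g) = 1159.96 g.
1159.96 g > 1 kg (rail limit, Code R1) — over the limit.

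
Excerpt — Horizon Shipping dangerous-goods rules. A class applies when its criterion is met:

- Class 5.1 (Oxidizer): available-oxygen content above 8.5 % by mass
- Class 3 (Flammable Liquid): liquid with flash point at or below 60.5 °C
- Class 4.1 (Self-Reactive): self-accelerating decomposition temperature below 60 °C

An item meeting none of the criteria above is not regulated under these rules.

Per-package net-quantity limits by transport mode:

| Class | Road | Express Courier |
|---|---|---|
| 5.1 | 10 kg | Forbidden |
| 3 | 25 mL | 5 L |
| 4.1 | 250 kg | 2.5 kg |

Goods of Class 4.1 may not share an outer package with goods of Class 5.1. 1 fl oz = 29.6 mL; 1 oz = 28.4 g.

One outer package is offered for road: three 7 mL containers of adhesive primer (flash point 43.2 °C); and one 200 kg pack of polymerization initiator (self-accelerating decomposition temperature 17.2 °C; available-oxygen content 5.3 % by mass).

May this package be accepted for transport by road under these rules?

Yes

The adhesive primer has flash point 43.2 °C, which is ≤ 60.5 °C, so it is Class 3 (Flammable Liquid).
The polymerization initiator has self-accelerating decomposition temperature 17.2 °C, which is < 60 °C, so it is Class 4.1 (Self-Reactive).
Class 4.1 quantity: 200 kg.
200 kg ≤ 250 kg (road limit, Class 4.1) — within limit.
Class 3 quantity: three 7 mL containers = 21 mL.
21 mL is within the road limit of 25 mL for Class 3.
The segregation rule (Class 4.1 with Class 5.1) does not apply to Class 4.1 with Class 3.
Every hazard class is within its road limit and no segregation rule is violated.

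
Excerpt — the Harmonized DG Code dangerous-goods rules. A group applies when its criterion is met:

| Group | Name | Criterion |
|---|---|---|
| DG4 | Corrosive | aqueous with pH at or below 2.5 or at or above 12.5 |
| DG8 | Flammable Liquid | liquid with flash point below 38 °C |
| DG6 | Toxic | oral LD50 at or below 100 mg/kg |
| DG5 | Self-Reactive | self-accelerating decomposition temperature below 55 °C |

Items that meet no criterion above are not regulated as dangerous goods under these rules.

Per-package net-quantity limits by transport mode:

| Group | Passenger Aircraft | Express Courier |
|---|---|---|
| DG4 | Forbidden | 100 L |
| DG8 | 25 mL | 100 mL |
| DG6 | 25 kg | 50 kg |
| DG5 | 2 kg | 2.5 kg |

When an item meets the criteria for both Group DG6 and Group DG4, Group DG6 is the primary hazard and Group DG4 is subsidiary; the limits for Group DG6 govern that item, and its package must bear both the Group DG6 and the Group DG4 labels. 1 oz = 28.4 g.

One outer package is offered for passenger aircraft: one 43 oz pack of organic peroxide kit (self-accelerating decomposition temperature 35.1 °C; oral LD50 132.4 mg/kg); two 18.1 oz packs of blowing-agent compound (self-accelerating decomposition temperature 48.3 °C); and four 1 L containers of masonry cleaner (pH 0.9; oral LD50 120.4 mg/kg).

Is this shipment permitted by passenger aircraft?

Organic peroxide kit: self-accelerating decomposition temperature 35.1 °C < 55 °C → Group DG5 (Self-Reactive).
With self-accelerating decomposition temperature 48.3 °C (< 55 °C), the blowing-agent compound falls in Group DG5.
The masonry cleaner has pH 0.9, which is ≤ 2.5, so it is Group DG4 (Corrosive).
Group DG4 quantity: four 1 L containers = 4 L.
Group DG4 is Forbidden by passenger aircraft.
Total Group DG5: (one 43 oz pack = 1221.2 g) + (two 18.1 oz packs = 1028.08 g) = 2249.28 g.
That exceeds the Group DG5 passenger aircraft limit of 2 kg.

No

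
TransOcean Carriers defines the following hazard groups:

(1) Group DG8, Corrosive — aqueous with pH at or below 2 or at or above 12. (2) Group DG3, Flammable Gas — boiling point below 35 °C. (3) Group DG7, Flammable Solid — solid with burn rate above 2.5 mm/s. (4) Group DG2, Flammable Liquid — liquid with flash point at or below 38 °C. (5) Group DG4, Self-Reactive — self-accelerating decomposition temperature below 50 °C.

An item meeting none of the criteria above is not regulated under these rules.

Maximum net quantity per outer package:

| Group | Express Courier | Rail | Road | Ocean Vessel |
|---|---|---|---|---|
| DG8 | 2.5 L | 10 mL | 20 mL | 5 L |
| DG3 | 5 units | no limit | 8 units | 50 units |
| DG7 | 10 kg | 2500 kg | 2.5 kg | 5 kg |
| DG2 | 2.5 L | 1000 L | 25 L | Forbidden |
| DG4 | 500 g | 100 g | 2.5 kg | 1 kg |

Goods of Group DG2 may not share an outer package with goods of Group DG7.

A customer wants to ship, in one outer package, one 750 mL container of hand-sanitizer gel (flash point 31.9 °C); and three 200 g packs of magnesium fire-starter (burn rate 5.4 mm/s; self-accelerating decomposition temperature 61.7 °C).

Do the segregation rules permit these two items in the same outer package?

No

Hand-sanitizer gel: flash point 31.9 °C ≤ 38 °C → Group DG2 (Flammable Liquid).
With burn rate 5.4 mm/s (> 2.5 mm/s), the magnesium fire-starter falls in Group DG7.
Group DG2 and Group DG7 may not share an outer package.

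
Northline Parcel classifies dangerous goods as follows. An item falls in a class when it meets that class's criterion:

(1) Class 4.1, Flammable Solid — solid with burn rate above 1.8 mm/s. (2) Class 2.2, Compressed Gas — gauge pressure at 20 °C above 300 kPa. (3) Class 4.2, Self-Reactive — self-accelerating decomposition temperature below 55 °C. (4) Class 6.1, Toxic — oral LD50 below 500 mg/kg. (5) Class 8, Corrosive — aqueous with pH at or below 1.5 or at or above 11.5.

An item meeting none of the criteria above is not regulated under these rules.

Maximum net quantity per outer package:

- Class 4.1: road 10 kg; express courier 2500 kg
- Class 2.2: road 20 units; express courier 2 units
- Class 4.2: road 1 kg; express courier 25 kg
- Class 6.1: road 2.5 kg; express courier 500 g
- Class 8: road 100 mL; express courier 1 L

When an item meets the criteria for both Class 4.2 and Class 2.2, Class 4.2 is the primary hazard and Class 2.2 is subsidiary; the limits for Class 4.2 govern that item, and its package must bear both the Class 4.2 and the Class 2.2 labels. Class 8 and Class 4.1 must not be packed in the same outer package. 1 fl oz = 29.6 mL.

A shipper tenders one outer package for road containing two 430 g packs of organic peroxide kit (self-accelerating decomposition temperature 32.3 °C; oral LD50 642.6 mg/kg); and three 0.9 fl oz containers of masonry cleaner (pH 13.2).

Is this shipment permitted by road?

With self-accelerating decomposition temperature 32.3 °C (< 55 °C), the organic peroxide kit falls in Class 4.2.
The masonry cleaner has pH 13.2, which is ≥ 11.5, so it is Class 8 (Corrosive).
Class 8 quantity: three 0.9 fl oz containers = 79.92 mL.
79.92 mL ≤ 100 mL (road limit, Class 8) — within limit.
Class 4.2 quantity: two 430 g packs = 860 g.
860 g is within the road limit of 1 kg for Class 4.2.
The segregation rule (Class 8 with Class 4.1) does not apply to Class 8 with Class 4.2.
Every hazard class is within its road limit and no segregation rule is violated.

Yes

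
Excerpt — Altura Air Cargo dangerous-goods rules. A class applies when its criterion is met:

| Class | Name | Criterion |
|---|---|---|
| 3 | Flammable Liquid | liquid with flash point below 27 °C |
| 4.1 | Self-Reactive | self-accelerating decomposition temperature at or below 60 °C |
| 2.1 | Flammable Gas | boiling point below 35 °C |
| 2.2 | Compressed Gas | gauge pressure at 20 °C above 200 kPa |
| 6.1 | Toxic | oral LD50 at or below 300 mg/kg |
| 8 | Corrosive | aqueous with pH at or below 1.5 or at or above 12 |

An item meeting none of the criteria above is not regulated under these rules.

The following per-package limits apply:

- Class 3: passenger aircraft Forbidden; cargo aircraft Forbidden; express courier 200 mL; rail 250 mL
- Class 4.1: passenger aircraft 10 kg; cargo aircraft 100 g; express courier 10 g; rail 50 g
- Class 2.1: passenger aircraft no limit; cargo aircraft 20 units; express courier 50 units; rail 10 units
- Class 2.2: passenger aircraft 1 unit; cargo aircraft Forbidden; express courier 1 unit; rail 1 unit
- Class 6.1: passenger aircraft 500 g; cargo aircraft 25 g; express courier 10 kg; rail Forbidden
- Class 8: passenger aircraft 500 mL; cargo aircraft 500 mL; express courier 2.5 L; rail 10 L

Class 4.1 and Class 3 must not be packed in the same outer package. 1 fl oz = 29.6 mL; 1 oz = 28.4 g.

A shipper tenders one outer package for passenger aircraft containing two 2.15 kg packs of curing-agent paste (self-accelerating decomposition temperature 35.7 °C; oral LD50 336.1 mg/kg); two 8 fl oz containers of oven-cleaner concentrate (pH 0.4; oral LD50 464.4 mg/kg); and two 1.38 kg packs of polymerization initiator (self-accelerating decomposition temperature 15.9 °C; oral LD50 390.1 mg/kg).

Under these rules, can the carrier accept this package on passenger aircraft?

Yes

Self-accelerating decomposition temperature 35.7 °C meets the Class 4.1 criterion (Self-Reactive), so the curing-agent paste is Class 4.1.
Oven-cleaner concentrate: pH 0.4 ≤ 1.5 → Class 8 (Corrosive).
With self-accelerating decomposition temperature 15.9 °C (≤ 60 °C), the polymerization initiator falls in Class 4.1.
Total Class 4.1: (two 2.15 kg packs = 4.3 kg) + (two 1.38 kg packs = 2.76 kg) = 7.06 kg.
That is within the Class 4.1 passenger aircraft limit of 10 kg.
Class 8 quantity: two 8 fl oz containers = 473.6 mL.
That is within the Class 8 passenger aircraft limit of 500 mL.
The segregation rule (Class 4.1 with Class 3) does not apply to Class 4.1 with Class 8.
Every hazard class is within its passenger aircraft limit and no segregation rule is violated.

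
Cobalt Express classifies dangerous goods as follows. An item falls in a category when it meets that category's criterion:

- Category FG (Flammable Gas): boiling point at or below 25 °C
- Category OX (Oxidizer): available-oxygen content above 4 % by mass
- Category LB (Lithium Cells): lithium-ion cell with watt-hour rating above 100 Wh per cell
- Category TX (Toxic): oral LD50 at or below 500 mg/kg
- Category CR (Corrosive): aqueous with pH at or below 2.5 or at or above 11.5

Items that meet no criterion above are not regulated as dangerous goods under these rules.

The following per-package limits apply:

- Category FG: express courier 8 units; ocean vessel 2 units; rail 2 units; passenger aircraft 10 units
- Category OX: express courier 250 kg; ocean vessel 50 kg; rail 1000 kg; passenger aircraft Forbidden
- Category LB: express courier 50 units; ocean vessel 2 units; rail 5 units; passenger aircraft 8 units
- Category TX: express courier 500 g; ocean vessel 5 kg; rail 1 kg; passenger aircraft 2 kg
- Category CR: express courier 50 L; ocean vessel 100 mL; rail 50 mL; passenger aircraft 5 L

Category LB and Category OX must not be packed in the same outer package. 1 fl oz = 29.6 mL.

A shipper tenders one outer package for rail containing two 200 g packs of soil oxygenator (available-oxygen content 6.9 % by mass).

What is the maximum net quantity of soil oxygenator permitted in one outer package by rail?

Available-oxygen content 6.9 % by mass meets the Category OX criterion (Oxidizer), so the soil oxygenator is Category OX.
The rail limit for Category OX is 1000 kg.

1000 kg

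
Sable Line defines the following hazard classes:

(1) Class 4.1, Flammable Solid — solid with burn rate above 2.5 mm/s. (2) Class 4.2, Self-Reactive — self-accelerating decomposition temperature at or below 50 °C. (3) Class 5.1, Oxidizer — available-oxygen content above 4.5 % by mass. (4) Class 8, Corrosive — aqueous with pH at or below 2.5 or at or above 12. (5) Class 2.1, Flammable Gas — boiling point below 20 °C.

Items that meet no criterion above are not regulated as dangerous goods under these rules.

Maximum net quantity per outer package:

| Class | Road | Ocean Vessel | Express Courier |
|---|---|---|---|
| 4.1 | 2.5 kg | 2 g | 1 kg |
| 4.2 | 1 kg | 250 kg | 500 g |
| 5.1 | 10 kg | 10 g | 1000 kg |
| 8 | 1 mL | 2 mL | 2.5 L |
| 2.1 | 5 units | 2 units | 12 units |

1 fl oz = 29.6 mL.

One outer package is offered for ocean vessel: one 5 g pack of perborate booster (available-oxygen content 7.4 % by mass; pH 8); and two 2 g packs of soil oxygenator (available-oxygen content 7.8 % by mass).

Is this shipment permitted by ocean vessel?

Yes

The perborate booster has available-oxygen content 7.4 % by mass, which is > 4.5 % by mass, so it is Class 5.1 (Oxidizer).
The soil oxygenator has available-oxygen content 7.8 % by mass, which is > 4.5 % by mass, so it is Class 5.1 (Oxidizer).
Total Class 5.1: 5 g + (two 2 g packs = 4 g) = 9 g.
9 g ≤ 10 g (ocean vessel limit, Class 5.1) — within limit.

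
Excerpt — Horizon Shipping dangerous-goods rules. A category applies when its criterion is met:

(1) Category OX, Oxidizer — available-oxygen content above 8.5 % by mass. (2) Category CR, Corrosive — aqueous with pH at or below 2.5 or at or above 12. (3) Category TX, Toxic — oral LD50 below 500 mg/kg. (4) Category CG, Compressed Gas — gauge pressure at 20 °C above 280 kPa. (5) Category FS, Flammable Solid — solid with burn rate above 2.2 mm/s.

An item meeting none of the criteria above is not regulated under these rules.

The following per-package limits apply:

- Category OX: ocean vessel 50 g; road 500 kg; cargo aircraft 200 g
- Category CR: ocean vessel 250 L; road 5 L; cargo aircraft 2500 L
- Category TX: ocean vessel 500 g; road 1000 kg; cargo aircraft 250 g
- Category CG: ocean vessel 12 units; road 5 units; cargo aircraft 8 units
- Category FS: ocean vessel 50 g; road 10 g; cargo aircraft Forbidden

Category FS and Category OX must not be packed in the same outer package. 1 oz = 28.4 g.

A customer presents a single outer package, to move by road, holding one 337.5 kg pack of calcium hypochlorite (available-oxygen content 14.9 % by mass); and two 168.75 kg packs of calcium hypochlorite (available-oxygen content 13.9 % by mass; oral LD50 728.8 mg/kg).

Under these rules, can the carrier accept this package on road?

No

The calcium hypochlorite has available-oxygen content 14.9 % by mass, which is > 8.5 % by mass, so it is Category OX (Oxidizer).
Calcium hypochlorite: available-oxygen content 13.9 % by mass > 8.5 % by mass → Category OX (Oxidizer).
Total Category OX: 337.5 kg + (two 168.75 kg packs = 337.5 kg) = 675 kg.
That exceeds the Category OX road limit of 500 kg.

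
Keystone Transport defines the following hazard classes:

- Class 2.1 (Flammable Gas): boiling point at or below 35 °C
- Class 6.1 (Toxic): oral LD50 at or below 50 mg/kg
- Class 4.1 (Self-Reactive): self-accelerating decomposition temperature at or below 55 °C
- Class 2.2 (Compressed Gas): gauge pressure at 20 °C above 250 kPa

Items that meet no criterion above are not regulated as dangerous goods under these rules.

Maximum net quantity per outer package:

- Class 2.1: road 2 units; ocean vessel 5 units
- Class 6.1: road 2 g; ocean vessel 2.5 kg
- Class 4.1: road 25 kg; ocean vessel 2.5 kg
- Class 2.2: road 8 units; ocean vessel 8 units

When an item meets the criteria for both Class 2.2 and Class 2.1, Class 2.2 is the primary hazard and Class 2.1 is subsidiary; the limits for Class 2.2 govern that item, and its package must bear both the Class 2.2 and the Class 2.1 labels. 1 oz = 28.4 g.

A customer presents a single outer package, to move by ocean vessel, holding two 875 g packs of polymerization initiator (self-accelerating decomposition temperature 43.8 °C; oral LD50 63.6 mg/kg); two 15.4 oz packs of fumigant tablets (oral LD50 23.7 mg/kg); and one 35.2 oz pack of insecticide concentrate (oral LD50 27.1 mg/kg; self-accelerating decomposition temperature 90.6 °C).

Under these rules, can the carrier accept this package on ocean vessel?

Yes

With self-accelerating decomposition temperature 43.8 °C (≤ 55 °C), the polymerization initiator falls in Class 4.1.
Fumigant tablets: oral LD50 23.7 mg/kg ≤ 50 mg/kg → Class 6.1 (Toxic).
Oral LD50 27.1 mg/kg meets the Class 6.1 criterion (Toxic), so the insecticide concentrate is Class 6.1.
Class 4.1 quantity: two 875 g packs = 1.75 kg.
1.75 kg ≤ 2.5 kg (ocean vessel limit, Class 4.1) — within limit.
Total Class 6.1: (two 15.4 oz packs = 874.72 g) + (one 35.2 oz pack = 999.68 g) = 1874.4 g.
1874.4 g is within the ocean vessel limit of 2.5 kg for Class 6.1.
Every hazard class is within its ocean vessel limit and no segregation rule is violated.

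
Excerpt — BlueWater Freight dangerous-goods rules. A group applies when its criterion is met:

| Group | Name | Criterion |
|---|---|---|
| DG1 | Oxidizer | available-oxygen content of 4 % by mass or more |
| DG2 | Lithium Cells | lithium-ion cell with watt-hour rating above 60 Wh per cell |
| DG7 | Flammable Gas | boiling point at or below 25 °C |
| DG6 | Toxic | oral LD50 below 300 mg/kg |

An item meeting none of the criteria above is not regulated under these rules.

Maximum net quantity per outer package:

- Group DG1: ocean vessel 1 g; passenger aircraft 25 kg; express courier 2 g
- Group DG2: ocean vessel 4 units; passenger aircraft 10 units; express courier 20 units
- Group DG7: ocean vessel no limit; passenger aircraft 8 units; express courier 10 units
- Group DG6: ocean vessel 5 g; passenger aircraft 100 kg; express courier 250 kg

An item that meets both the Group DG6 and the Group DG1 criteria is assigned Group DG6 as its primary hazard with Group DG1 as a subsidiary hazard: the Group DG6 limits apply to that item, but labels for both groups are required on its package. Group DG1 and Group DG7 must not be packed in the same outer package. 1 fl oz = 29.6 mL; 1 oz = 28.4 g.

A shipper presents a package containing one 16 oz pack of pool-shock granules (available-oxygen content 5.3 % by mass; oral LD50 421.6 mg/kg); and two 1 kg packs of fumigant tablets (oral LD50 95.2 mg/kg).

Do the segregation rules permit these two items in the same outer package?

Pool-shock granules: available-oxygen content 5.3 % by mass ≥ 4 % by mass → Group DG1 (Oxidizer).
Oral LD50 95.2 mg/kg meets the Group DG6 criterion (Toxic), so the fumigant tablets are Group DG6.
No segregation rule bars Group DG1 with Group DG6.

Yes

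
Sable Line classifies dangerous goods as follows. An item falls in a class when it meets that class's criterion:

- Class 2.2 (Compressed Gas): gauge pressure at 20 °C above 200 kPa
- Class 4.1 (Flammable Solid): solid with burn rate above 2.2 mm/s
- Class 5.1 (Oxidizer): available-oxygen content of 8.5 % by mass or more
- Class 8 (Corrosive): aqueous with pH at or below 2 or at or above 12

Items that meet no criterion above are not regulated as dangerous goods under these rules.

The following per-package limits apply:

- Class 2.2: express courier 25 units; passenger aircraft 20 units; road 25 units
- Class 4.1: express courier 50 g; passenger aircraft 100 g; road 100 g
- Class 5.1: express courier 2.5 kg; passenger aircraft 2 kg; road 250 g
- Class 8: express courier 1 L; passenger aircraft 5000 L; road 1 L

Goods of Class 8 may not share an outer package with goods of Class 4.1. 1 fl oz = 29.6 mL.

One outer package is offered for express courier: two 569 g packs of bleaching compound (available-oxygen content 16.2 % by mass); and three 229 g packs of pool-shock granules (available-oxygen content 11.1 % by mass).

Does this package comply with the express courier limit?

Yes

Available-oxygen content 16.2 % by mass meets the Class 5.1 criterion (Oxidizer), so the bleaching compound is Class 5.1.
With available-oxygen content 11.1 % by mass (≥ 8.5 % by mass), the pool-shock granules fall in Class 5.1.
Class 5.1 net quantity: (two 569 g packs = 1.138 kg) + (three 229 g packs = 687 g) = 1.825 kg.
1.825 kg ≤ 2.5 kg (express courier limit, Class 5.1) — within limit.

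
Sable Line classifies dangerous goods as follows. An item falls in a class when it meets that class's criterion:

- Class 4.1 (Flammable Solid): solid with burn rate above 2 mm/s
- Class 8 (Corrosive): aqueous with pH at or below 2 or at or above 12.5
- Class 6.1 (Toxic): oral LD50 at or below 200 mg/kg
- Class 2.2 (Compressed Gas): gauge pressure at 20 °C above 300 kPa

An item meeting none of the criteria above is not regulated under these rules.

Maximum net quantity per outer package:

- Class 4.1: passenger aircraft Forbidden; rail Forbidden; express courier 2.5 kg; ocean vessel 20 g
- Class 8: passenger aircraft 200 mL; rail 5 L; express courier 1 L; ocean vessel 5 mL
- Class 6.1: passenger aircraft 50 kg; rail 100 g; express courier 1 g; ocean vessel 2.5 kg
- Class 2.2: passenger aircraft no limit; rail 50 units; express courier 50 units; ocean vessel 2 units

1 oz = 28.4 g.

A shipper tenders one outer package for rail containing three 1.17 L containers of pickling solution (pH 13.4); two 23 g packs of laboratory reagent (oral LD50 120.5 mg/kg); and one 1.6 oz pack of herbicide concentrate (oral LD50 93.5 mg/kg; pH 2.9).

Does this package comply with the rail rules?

Pickling solution: pH 13.4 ≥ 12.5 → Class 8 (Corrosive).
With oral LD50 120.5 mg/kg (≤ 200 mg/kg), the laboratory reagent falls in Class 6.1.
Herbicide concentrate: oral LD50 93.5 mg/kg ≤ 200 mg/kg → Class 6.1 (Toxic).
Total Class 6.1: (two 23 g packs = 46 g) + (one 1.6 oz pack = 45.44 g) = 91.44 g.
91.44 g ≤ 100 g (rail limit, Class 6.1) — within limit.
Class 8 quantity: three 1.17 L containers = 3.51 L.
That is within the Class 8 rail limit of 5 L.
Every hazard class is within its rail limit and no segregation rule is violated.

Yes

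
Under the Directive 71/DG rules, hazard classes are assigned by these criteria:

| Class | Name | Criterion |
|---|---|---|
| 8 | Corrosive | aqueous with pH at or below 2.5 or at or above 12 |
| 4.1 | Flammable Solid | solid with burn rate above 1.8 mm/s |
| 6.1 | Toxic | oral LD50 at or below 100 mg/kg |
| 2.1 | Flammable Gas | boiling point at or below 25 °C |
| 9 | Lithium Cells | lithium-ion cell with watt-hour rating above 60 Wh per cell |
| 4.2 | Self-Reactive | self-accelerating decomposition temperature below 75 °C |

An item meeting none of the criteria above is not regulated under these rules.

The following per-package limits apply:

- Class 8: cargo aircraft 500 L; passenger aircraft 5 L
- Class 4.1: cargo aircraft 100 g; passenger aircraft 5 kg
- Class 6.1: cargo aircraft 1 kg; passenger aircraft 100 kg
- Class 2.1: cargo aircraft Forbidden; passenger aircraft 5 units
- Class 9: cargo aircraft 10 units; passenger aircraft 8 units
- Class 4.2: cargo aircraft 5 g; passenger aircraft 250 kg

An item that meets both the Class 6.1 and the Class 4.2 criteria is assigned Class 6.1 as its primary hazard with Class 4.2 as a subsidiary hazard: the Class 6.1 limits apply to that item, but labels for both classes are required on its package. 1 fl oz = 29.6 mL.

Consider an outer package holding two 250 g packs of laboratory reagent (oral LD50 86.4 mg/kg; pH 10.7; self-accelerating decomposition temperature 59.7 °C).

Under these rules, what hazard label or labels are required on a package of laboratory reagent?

With oral LD50 86.4 mg/kg (≤ 100 mg/kg), the laboratory reagent falls in Class 6.1.
The laboratory reagent has self-accelerating decomposition temperature 59.7 °C, which is < 75 °C, so it is Class 4.2 (Self-Reactive).
By the precedence rule Class 6.1 is primary and Class 4.2 is subsidiary, and that rule requires both labels on the package.

Class 4.2 and 6.1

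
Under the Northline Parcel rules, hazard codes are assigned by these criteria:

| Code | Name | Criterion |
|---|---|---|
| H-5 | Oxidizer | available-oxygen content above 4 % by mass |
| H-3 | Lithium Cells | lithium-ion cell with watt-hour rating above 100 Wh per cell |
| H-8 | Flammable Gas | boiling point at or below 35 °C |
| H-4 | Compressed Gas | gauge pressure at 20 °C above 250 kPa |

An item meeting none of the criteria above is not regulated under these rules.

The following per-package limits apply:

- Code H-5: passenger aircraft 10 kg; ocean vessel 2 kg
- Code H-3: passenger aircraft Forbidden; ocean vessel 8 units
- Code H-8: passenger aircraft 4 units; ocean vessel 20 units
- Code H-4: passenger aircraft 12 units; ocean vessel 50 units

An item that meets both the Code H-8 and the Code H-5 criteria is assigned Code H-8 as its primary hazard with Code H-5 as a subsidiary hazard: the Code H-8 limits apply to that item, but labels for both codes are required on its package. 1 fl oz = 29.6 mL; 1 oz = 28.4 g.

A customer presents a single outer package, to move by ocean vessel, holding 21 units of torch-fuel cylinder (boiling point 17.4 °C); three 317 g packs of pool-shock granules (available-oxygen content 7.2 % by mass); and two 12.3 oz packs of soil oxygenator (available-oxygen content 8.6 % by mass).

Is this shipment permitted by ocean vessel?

Torch-fuel cylinder: boiling point 17.4 °C ≤ 35 °C → Code H-8 (Flammable Gas).
With available-oxygen content 7.2 % by mass (> 4 % by mass), the pool-shock granules fall in Code H-5.
The soil oxygenator has available-oxygen content 8.6 % by mass, which is > 4 % by mass, so it is Code H-5 (Oxidizer).
Total Code H-5: (three 317 g packs = 951 g) + (two 12.3 oz packs = 698.64 g) = 1649.64 g.
1649.64 g ≤ 2 kg (ocean vessel limit, Code H-5) — within limit.
Code H-8 quantity: 21 units.
21 units > 20 units (ocean vessel limit, Code H-8) — over the limit.

No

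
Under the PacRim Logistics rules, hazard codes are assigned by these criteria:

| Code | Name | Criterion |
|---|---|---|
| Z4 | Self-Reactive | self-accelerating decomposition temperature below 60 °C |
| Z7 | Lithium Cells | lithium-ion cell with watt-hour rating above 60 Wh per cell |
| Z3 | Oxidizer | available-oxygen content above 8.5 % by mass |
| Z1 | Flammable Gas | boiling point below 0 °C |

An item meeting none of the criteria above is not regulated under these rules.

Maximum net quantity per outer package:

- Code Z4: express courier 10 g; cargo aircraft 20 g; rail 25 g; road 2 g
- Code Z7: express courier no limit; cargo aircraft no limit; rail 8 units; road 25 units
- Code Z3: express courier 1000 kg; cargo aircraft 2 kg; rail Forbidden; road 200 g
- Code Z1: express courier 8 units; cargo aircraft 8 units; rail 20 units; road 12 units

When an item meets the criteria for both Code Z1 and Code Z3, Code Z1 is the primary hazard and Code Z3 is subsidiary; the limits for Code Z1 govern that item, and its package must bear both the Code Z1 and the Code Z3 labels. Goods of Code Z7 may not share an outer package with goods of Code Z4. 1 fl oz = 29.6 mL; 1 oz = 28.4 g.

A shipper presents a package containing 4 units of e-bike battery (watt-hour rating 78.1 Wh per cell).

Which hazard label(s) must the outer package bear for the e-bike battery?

Code Z7

With watt-hour rating 78.1 Wh per cell (> 60 Wh per cell), the e-bike battery falls in Code Z7.
Only the Code Z7 label is required.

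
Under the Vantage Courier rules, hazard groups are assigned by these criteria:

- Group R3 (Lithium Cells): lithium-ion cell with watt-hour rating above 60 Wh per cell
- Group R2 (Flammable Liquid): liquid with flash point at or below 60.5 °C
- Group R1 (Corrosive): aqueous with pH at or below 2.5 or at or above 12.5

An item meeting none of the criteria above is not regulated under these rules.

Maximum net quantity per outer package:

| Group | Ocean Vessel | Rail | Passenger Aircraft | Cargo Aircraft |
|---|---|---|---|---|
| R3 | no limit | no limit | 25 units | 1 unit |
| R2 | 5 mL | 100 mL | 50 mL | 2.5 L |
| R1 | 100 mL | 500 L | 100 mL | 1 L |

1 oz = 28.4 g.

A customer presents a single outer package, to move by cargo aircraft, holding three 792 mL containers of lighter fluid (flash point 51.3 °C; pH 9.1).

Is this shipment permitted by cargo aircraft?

Yes

With flash point 51.3 °C (≤ 60.5 °C), the lighter fluid falls in Group R2.
Group R2 quantity: three 792 mL containers = 2.376 L.
2.376 L ≤ 2.5 L (cargo aircraft limit, Group R2) — within limit.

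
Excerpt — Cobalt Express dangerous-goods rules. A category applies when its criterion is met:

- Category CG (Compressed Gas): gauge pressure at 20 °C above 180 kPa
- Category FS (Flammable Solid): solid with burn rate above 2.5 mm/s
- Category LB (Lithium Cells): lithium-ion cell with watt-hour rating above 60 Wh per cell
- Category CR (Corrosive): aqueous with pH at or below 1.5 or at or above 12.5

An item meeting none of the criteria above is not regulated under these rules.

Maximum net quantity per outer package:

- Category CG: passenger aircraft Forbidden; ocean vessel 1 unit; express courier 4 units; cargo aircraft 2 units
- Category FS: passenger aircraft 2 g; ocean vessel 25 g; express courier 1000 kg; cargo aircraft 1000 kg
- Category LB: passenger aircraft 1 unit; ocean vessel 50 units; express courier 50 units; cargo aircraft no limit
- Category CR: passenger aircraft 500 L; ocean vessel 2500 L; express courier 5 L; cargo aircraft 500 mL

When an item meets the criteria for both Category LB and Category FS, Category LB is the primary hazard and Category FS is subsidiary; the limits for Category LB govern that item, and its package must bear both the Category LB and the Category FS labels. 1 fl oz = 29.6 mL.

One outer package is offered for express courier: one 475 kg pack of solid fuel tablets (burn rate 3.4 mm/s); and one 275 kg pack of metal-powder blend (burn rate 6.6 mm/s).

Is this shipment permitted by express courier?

Solid fuel tablets: burn rate 3.4 mm/s > 2.5 mm/s → Category FS (Flammable Solid).
Metal-powder blend: burn rate 6.6 mm/s > 2.5 mm/s → Category FS (Flammable Solid).
Category FS net quantity: 475 kg + 275 kg = 750 kg.
750 kg ≤ 1000 kg (express courier limit, Category FS) — within limit.

Yes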